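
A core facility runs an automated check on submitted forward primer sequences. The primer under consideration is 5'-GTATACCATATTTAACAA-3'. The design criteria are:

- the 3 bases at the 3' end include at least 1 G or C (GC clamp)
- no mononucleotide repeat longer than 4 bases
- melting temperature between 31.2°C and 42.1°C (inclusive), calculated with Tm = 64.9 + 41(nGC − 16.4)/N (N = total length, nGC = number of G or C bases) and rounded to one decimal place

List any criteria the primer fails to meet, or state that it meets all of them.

Base counts: A=8, T=6, G=1, C=3 (length 18).
GC clamp: 3' end CAA has 1 G/C ✓
homopolymer run: longest run = 3 ✓
Tm: Tm = 64.9 + 41·(4 − 16.4)/18 = 36.7°C ✓

Meets all criteria.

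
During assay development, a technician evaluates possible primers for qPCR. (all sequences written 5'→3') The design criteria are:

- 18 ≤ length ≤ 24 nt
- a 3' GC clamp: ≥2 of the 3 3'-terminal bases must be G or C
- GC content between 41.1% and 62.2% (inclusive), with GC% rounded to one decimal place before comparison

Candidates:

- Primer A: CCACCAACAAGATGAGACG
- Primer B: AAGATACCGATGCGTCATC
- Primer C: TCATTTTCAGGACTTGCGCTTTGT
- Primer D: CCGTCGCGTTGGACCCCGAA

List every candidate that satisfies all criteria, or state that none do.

Primer A (19 nt, A=8 T=1 G=4 C=6): length 19 ✓; 3' end ACG has 2 G/C ✓; GC 10/19 = 52.6% ✓ — passes.
Primer B (19 nt, A=6 T=4 G=4 C=5): length 19 ✓; 3' end ATC has 1 G/C, need ≥2 ✗; GC 9/19 = 47.4% ✓ — fails.
Primer C (24 nt, A=3 T=11 G=5 C=5): length 24 ✓; 3' end TGT has 1 G/C, need ≥2 ✗; GC 10/24 = 41.7% ✓ — fails.
Primer D (20 nt, A=3 T=3 G=6 C=8): length 20 ✓; 3' end GAA has 1 G/C, need ≥2 ✗; GC 14/20 = 70.0%, outside 41.1–62.2% ✗ — fails.

Primer A only.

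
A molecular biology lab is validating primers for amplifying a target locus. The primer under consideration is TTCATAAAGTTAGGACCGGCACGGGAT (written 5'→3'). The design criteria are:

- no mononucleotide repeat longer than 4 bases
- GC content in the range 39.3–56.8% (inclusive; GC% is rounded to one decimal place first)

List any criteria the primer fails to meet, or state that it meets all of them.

Meets all criteria.

Base counts: A=8, T=6, G=8, C=5 (length 27).
homopolymer run: longest run = 3 ✓
GC content: GC 13/27 = 48.1% ✓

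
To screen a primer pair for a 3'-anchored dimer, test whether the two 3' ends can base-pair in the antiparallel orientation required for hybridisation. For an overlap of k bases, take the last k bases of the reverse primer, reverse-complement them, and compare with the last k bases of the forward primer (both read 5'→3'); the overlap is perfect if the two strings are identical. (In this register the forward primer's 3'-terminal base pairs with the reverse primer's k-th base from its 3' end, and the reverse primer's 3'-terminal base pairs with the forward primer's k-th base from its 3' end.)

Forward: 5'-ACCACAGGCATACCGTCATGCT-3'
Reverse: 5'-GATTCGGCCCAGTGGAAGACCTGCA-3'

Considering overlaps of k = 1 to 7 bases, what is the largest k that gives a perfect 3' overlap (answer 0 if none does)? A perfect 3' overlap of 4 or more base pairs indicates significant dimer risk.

Last 7 bases (5'→3') — forward …TCATGCT, reverse …ACCTGCA.
Reverse complement of the reverse primer's last 7 bases: TGCAGGT; its first k bases are the reverse complement of the reverse primer's last k bases, so a perfect k-base overlap needs the forward primer's last k bases to equal them.
Comparing (forward last k vs required): k=1: T vs T ✓; k=2: CT vs TG ✗; k=3: GCT vs TGC ✗; k=4: TGCT vs TGCA ✗; k=5: ATGCT vs TGCAG ✗; k=6: CATGCT vs TGCAGG ✗; k=7: TCATGCT vs TGCAGGT ✗.
Only k = 1 is perfect, so the longest perfect 3' overlap is 1.

Longest perfect overlap: 1 complementary base pair; below the dimer-risk threshold (threshold 4).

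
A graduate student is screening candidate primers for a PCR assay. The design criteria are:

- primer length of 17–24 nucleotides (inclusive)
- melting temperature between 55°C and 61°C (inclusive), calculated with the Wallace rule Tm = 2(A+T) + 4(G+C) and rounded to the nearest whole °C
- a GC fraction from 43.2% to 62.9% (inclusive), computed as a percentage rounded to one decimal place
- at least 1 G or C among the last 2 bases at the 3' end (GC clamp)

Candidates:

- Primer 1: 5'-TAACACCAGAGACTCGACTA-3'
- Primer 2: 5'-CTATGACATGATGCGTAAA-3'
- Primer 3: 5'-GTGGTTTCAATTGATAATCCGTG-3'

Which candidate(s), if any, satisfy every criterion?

Primer 1 (20 nt, A=8 T=3 G=3 C=6): length 20 ✓; Tm = 2·11 + 4·9 = 58°C ✓; GC 9/20 = 45.0% ✓; 3' end TA has 0 G/C, need ≥1 ✗ — fails.
Primer 2 (19 nt, A=7 T=5 G=4 C=3): length 19 ✓; Tm = 2·12 + 4·7 = 52°C, outside 55–61°C ✗; GC 7/19 = 36.8%, outside 43.2–62.9% ✗; 3' end AA has 0 G/C, need ≥1 ✗ — fails.
Primer 3 (23 nt, A=5 T=9 G=6 C=3): length 23 ✓; Tm = 2·14 + 4·9 = 64°C, outside 55–61°C ✗; GC 9/23 = 39.1%, outside 43.2–62.9% ✗; 3' end TG has 1 G/C ✓ — fails.

None of the candidates satisfy all criteria.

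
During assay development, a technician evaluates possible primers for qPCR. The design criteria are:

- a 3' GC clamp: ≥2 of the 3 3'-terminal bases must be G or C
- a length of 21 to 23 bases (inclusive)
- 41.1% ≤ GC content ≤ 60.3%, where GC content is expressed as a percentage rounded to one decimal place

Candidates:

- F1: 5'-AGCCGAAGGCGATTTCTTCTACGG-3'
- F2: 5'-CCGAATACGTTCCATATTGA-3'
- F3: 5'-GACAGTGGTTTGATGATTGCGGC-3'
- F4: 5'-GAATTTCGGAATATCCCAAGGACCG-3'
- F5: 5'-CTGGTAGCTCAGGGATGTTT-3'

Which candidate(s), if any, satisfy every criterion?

F1 (24 nt, A=5 T=6 G=7 C=6): 3' end CGG has 3 G/C ✓; length 24, outside 21–23 ✗; GC 13/24 = 54.2% ✓ — fails.
F2 (20 nt, A=6 T=6 G=3 C=5): 3' end TGA has 1 G/C, need ≥2 ✗; length 20, outside 21–23 ✗; GC 8/20 = 40.0%, outside 41.1–60.3% ✗ — fails.
F3 (23 nt, A=4 T=7 G=9 C=3): 3' end GGC has 3 G/C ✓; length 23 ✓; GC 12/23 = 52.2% ✓ — passes.
F4 (25 nt, A=8 T=5 G=6 C=6): 3' end CCG has 3 G/C ✓; length 25, outside 21–23 ✗; GC 12/25 = 48.0% ✓ — fails.
F5 (20 nt, A=3 T=7 G=7 C=3): 3' end TTT has 0 G/C, need ≥2 ✗; length 20, outside 21–23 ✗; GC 10/20 = 50.0% ✓ — fails.

F3 only.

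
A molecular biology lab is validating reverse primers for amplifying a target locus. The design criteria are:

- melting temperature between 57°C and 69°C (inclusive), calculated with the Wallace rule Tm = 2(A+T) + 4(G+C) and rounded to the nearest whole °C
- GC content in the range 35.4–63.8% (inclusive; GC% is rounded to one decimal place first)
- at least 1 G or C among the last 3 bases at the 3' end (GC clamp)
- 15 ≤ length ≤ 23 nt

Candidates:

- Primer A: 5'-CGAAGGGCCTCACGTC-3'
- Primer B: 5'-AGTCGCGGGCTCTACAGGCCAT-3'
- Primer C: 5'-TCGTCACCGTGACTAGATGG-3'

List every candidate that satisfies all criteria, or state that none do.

Primer A (16 nt, A=3 T=2 G=5 C=6): Tm = 2·5 + 4·11 = 54°C, outside 57–69°C ✗; GC 11/16 = 68.8%, outside 35.4–63.8% ✗; 3' end GTC has 2 G/C ✓; length 16 ✓ — fails.
Primer B (22 nt, A=4 T=4 G=7 C=7): Tm = 2·8 + 4·14 = 72°C, outside 57–69°C ✗; GC 14/22 = 63.6% ✓; 3' end CAT has 1 G/C ✓; length 22 ✓ — fails.
Primer C (20 nt, A=4 T=5 G=6 C=5): Tm = 2·9 + 4·11 = 62°C ✓; GC 11/20 = 55.0% ✓; 3' end TGG has 2 G/C ✓; length 20 ✓ — passes.

Primer C only.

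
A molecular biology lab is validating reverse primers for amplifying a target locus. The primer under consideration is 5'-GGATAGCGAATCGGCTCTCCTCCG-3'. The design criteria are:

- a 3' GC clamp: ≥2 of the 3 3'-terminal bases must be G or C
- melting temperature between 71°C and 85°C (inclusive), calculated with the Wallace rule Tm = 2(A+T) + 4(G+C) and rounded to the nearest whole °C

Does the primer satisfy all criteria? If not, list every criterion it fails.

Meets all criteria.

Base counts: A=4, T=5, G=7, C=8 (length 24).
GC clamp: 3' end CCG has 3 G/C ✓
Tm: Tm = 2·9 + 4·15 = 78°C ✓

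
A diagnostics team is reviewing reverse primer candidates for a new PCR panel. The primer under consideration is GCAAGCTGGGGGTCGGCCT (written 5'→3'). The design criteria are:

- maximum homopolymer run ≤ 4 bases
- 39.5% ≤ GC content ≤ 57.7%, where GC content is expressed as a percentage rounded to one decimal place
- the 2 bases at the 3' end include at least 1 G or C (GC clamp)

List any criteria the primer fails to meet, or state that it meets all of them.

Base counts: A=2, T=3, G=9, C=5 (length 19).
homopolymer run: longest run = 5, exceeds 4 ✗
GC content: GC 14/19 = 73.7%, outside 39.5–57.7% ✗
GC clamp: 3' end CT has 1 G/C ✓

Fails: homopolymer run, GC content.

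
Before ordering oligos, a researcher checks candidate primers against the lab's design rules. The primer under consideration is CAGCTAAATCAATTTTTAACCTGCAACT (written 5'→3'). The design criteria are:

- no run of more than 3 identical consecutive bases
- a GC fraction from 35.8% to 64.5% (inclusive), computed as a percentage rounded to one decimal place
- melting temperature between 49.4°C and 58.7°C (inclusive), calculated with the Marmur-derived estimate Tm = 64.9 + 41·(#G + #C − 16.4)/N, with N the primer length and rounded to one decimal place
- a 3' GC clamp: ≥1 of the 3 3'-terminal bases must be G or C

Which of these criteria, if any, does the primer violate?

Fails: homopolymer run, GC content.

Base counts: A=10, T=9, G=2, C=7 (length 28).
homopolymer run: longest run = 5, exceeds 3 ✗
GC content: GC 9/28 = 32.1%, outside 35.8–64.5% ✗
Tm: Tm = 64.9 + 41·(9 − 16.4)/28 = 54.1°C ✓
GC clamp: 3' end ACT has 1 G/C ✓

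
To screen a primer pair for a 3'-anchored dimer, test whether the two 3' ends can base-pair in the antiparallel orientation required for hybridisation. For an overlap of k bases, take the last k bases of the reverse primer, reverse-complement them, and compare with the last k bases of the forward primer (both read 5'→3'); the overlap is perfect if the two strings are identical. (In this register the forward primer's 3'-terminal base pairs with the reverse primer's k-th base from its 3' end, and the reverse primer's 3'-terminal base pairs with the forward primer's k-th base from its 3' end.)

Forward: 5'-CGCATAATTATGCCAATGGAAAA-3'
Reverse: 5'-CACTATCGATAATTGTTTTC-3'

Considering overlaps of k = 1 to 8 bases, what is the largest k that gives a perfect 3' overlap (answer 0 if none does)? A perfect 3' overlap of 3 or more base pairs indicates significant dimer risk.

Last 8 bases (5'→3') — forward …ATGGAAAA, reverse …TTGTTTTC.
Reverse complement of the reverse primer's last 8 bases: GAAAACAA; its first k bases are the reverse complement of the reverse primer's last k bases, so a perfect k-base overlap needs the forward primer's last k bases to equal them.
Comparing (forward last k vs required): k=1: A vs G ✗; k=2: AA vs GA ✗; k=3: AAA vs GAA ✗; k=4: AAAA vs GAAA ✗; k=5: GAAAA vs GAAAA ✓; k=6: GGAAAA vs GAAAAC ✗; k=7: TGGAAAA vs GAAAACA ✗; k=8: ATGGAAAA vs GAAAACAA ✗.
Only k = 5 is perfect, so the longest perfect 3' overlap is 5.

Longest perfect overlap: 5 complementary base pairs; significant dimer risk (threshold 3).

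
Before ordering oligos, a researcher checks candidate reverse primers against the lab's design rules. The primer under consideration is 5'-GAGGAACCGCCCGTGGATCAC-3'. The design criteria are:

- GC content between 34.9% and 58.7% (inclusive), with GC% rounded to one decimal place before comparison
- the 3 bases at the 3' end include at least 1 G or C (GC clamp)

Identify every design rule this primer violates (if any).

Base counts: A=5, T=2, G=7, C=7 (length 21).
GC content: GC 14/21 = 66.7%, outside 34.9–58.7% ✗
GC clamp: 3' end CAC has 2 G/C ✓

Fails: GC content.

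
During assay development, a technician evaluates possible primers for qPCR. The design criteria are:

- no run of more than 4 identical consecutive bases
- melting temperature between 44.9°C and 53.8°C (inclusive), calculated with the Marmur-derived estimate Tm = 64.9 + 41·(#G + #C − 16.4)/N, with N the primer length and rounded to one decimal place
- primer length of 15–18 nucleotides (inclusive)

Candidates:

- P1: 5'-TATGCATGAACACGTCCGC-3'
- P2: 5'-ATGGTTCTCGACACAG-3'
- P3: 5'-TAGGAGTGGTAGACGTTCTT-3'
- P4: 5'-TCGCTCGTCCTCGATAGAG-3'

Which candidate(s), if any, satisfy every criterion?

P1 (19 nt, A=5 T=4 G=4 C=6): longest run = 2 ✓; Tm = 64.9 + 41·(10 − 16.4)/19 = 51.1°C ✓; length 19, outside 15–18 ✗ — fails.
P2 (16 nt, A=4 T=4 G=4 C=4): longest run = 2 ✓; Tm = 64.9 + 41·(8 − 16.4)/16 = 43.4°C, outside 44.9–53.8°C ✗; length 16 ✓ — fails.
P3 (20 nt, A=4 T=7 G=7 C=2): longest run = 2 ✓; Tm = 64.9 + 41·(9 − 16.4)/20 = 49.7°C ✓; length 20, outside 15–18 ✗ — fails.
P4 (19 nt, A=3 T=5 G=5 C=6): longest run = 2 ✓; Tm = 64.9 + 41·(11 − 16.4)/19 = 53.2°C ✓; length 19, outside 15–18 ✗ — fails.

None of the candidates satisfy all criteria.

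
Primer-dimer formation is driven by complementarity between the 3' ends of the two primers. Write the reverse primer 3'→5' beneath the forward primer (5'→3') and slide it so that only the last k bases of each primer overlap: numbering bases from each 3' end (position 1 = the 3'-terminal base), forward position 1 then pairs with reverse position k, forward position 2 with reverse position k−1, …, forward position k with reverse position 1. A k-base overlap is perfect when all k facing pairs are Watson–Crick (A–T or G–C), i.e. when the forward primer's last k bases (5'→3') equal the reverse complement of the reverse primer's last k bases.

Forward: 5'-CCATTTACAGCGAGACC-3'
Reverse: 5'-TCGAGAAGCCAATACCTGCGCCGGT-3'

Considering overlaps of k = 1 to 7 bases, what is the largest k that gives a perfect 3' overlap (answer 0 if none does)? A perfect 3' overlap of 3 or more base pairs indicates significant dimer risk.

Last 7 bases (5'→3') — forward …CGAGACC, reverse …CGCCGGT.
Reverse complement of the reverse primer's last 7 bases: ACCGGCG; its first k bases are the reverse complement of the reverse primer's last k bases, so a perfect k-base overlap needs the forward primer's last k bases to equal them.
Comparing (forward last k vs required): k=1: C vs A ✗; k=2: CC vs AC ✗; k=3: ACC vs ACC ✓; k=4: GACC vs ACCG ✗; k=5: AGACC vs ACCGG ✗; k=6: GAGACC vs ACCGGC ✗; k=7: CGAGACC vs ACCGGCG ✗.
Only k = 3 is perfect, so the longest perfect 3' overlap is 3.

Longest perfect overlap: 3 complementary base pairs; significant dimer risk (threshold 3).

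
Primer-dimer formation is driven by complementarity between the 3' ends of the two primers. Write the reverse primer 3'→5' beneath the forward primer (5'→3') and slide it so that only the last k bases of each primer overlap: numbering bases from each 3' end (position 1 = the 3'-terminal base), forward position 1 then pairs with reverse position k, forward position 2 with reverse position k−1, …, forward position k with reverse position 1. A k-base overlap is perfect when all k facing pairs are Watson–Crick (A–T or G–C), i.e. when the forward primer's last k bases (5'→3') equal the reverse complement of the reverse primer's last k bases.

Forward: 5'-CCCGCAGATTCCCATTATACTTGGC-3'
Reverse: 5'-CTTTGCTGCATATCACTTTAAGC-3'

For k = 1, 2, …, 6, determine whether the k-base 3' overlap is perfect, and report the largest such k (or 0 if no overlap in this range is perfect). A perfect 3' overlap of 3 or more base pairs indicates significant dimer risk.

Longest perfect overlap: 2 complementary base pairs; below the dimer-risk threshold (threshold 3).

Last 6 bases (5'→3') — forward …CTTGGC, reverse …TTAAGC.
Reverse complement of the reverse primer's last 6 bases: GCTTAA; its first k bases are the reverse complement of the reverse primer's last k bases, so a perfect k-base overlap needs the forward primer's last k bases to equal them.
Comparing (forward last k vs required): k=1: C vs G ✗; k=2: GC vs GC ✓; k=3: GGC vs GCT ✗; k=4: TGGC vs GCTT ✗; k=5: TTGGC vs GCTTA ✗; k=6: CTTGGC vs GCTTAA ✗.
Only k = 2 is perfect, so the longest perfect 3' overlap is 2.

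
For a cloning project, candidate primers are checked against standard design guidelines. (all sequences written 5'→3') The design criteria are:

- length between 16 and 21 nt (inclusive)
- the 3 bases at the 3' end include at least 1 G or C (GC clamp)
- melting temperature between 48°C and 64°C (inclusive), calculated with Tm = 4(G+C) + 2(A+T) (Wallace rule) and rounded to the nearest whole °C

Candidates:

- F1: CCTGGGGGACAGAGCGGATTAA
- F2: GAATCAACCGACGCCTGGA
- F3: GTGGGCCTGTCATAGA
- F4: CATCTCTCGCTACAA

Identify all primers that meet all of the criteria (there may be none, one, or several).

F1 (22 nt, A=6 T=3 G=9 C=4): length 22, outside 16–21 ✗; 3' end TAA has 0 G/C, need ≥1 ✗; Tm = 2·9 + 4·13 = 70°C, outside 48–64°C ✗ — fails.
F2 (19 nt, A=6 T=2 G=5 C=6): length 19 ✓; 3' end GGA has 2 G/C ✓; Tm = 2·8 + 4·11 = 60°C ✓ — passes.
F3 (16 nt, A=3 T=4 G=6 C=3): length 16 ✓; 3' end AGA has 1 G/C ✓; Tm = 2·7 + 4·9 = 50°C ✓ — passes.
F4 (15 nt, A=4 T=4 G=1 C=6): length 15, outside 16–21 ✗; 3' end CAA has 1 G/C ✓; Tm = 2·8 + 4·7 = 44°C, outside 48–64°C ✗ — fails.

F2 and F3.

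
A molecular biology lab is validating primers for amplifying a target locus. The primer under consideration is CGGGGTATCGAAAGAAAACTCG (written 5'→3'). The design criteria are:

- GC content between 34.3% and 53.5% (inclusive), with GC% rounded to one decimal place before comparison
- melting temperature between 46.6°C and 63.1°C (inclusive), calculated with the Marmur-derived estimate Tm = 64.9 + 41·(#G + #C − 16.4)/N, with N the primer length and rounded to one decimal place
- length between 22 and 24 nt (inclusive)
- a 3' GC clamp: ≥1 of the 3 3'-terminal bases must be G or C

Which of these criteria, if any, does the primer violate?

Meets all criteria.

Base counts: A=8, T=3, G=7, C=4 (length 22).
GC content: GC 11/22 = 50.0% ✓
Tm: Tm = 64.9 + 41·(11 − 16.4)/22 = 54.8°C ✓
length: length 22 ✓
GC clamp: 3' end TCG has 2 G/C ✓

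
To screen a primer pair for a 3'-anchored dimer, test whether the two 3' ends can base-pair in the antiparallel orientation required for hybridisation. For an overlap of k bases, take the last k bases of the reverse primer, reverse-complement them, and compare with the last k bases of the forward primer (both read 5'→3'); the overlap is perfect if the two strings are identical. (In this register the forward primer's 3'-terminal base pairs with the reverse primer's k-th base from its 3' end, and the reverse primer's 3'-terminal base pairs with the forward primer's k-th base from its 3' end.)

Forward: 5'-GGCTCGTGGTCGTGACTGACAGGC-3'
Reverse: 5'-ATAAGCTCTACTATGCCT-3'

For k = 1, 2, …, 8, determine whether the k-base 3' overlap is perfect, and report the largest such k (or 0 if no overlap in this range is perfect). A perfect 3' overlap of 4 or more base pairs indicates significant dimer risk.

Last 8 bases (5'→3') — forward …TGACAGGC, reverse …CTATGCCT.
Reverse complement of the reverse primer's last 8 bases: AGGCATAG; its first k bases are the reverse complement of the reverse primer's last k bases, so a perfect k-base overlap needs the forward primer's last k bases to equal them.
Comparing (forward last k vs required): k=1: C vs A ✗; k=2: GC vs AG ✗; k=3: GGC vs AGG ✗; k=4: AGGC vs AGGC ✓; k=5: CAGGC vs AGGCA ✗; k=6: ACAGGC vs AGGCAT ✗; k=7: GACAGGC vs AGGCATA ✗; k=8: TGACAGGC vs AGGCATAG ✗.
Only k = 4 is perfect, so the longest perfect 3' overlap is 4.

Longest perfect overlap: 4 complementary base pairs; significant dimer risk (threshold 4).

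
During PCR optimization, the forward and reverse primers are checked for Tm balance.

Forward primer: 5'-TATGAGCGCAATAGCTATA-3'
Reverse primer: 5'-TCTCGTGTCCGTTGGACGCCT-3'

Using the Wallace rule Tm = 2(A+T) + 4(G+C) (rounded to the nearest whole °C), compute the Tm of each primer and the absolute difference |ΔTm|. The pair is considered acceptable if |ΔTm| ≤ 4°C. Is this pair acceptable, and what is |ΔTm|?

|ΔTm| = 16°C; the pair is not acceptable.

Forward: A=7 T=5 G=4 C=3 → Tm = 2·12 + 4·7 = 52°C.
Reverse: A=1 T=7 G=6 C=7 → Tm = 2·8 + 4·13 = 68°C.
|ΔTm| = |52 − 68| = 16°C, > 4°C.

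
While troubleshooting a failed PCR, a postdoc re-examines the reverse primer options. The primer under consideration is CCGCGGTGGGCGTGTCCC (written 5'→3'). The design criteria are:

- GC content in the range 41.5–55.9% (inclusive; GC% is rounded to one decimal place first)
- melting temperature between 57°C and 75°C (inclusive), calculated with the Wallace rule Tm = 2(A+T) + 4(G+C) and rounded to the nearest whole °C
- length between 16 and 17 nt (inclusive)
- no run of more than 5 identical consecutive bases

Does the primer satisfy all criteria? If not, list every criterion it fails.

Fails: GC content, length.

Base counts: A=0, T=3, G=8, C=7 (length 18).
GC content: GC 15/18 = 83.3%, outside 41.5–55.9% ✗
Tm: Tm = 2·3 + 4·15 = 66°C ✓
length: length 18, outside 16–17 ✗
homopolymer run: longest run = 3 ✓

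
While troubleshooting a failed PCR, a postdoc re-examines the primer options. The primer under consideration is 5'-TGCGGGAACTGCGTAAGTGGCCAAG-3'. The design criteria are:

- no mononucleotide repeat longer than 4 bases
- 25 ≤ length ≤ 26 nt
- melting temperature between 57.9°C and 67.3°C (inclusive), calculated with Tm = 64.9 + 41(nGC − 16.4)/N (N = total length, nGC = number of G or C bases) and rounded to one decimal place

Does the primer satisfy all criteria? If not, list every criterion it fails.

Meets all criteria.

Base counts: A=6, T=4, G=10, C=5 (length 25).
homopolymer run: longest run = 3 ✓
length: length 25 ✓
Tm: Tm = 64.9 + 41·(15 − 16.4)/25 = 62.6°C ✓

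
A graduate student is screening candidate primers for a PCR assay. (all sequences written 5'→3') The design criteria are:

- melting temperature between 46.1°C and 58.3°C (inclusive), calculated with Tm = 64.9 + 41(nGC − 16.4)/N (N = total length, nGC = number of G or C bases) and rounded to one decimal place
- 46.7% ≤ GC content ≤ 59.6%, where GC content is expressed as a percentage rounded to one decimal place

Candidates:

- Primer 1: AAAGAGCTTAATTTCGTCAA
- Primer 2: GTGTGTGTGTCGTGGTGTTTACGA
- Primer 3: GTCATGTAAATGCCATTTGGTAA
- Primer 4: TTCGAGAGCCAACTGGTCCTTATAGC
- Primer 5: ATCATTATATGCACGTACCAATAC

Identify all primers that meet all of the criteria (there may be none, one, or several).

Primer 1 (20 nt, A=8 T=6 G=3 C=3): Tm = 64.9 + 41·(6 − 16.4)/20 = 43.6°C, outside 46.1–58.3°C ✗; GC 6/20 = 30.0%, outside 46.7–59.6% ✗ — fails.
Primer 2 (24 nt, A=2 T=10 G=10 C=2): Tm = 64.9 + 41·(12 − 16.4)/24 = 57.4°C ✓; GC 12/24 = 50.0% ✓ — passes.
Primer 3 (23 nt, A=7 T=8 G=5 C=3): Tm = 64.9 + 41·(8 − 16.4)/23 = 49.9°C ✓; GC 8/23 = 34.8%, outside 46.7–59.6% ✗ — fails.
Primer 4 (26 nt, A=6 T=7 G=6 C=7): Tm = 64.9 + 41·(13 − 16.4)/26 = 59.5°C, outside 46.1–58.3°C ✗; GC 13/26 = 50.0% ✓ — fails.
Primer 5 (24 nt, A=9 T=7 G=2 C=6): Tm = 64.9 + 41·(8 − 16.4)/24 = 50.6°C ✓; GC 8/24 = 33.3%, outside 46.7–59.6% ✗ — fails.

Primer 2 only.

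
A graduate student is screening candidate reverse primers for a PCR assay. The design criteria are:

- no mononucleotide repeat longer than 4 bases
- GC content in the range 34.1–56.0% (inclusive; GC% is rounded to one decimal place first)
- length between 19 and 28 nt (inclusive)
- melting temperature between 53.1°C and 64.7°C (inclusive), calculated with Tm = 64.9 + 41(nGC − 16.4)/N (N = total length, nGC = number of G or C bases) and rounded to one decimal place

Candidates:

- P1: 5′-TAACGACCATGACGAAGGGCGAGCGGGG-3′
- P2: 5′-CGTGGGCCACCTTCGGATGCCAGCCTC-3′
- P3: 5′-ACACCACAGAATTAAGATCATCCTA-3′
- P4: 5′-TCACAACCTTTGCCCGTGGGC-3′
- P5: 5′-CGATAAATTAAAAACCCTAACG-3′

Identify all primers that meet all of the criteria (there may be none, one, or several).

None of the candidates satisfy all criteria.

P1 (28 nt, A=8 T=2 G=12 C=6): longest run = 4 ✓; GC 18/28 = 64.3%, outside 34.1–56.0% ✗; length 28 ✓; Tm = 64.9 + 41·(18 − 16.4)/28 = 67.2°C, outside 53.1–64.7°C ✗ — fails.
P2 (27 nt, A=3 T=5 G=8 C=11): longest run = 3 ✓; GC 19/27 = 70.4%, outside 34.1–56.0% ✗; length 27 ✓; Tm = 64.9 + 41·(19 − 16.4)/27 = 68.8°C, outside 53.1–64.7°C ✗ — fails.
P3 (25 nt, A=11 T=5 G=2 C=7): longest run = 2 ✓; GC 9/25 = 36.0% ✓; length 25 ✓; Tm = 64.9 + 41·(9 − 16.4)/25 = 52.8°C, outside 53.1–64.7°C ✗ — fails.
P4 (21 nt, A=3 T=5 G=5 C=8): longest run = 3 ✓; GC 13/21 = 61.9%, outside 34.1–56.0% ✗; length 21 ✓; Tm = 64.9 + 41·(13 − 16.4)/21 = 58.3°C ✓ — fails.
P5 (22 nt, A=11 T=4 G=2 C=5): longest run = 5, exceeds 4 ✗; GC 7/22 = 31.8%, outside 34.1–56.0% ✗; length 22 ✓; Tm = 64.9 + 41·(7 − 16.4)/22 = 47.4°C, outside 53.1–64.7°C ✗ — fails.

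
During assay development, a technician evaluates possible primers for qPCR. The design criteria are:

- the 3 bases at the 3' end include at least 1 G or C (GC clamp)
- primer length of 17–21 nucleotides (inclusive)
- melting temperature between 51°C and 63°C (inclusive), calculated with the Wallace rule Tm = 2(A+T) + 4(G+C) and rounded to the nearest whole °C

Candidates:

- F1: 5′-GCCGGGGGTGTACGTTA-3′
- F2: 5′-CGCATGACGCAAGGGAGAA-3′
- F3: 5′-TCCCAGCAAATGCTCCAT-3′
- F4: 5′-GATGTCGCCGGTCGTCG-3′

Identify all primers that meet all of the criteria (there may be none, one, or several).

F2, F3 and F4.

F1 (17 nt, A=2 T=4 G=8 C=3): 3' end TTA has 0 G/C, need ≥1 ✗; length 17 ✓; Tm = 2·6 + 4·11 = 56°C ✓ — fails.
F2 (19 nt, A=7 T=1 G=7 C=4): 3' end GAA has 1 G/C ✓; length 19 ✓; Tm = 2·8 + 4·11 = 60°C ✓ — passes.
F3 (18 nt, A=5 T=4 G=2 C=7): 3' end CAT has 1 G/C ✓; length 18 ✓; Tm = 2·9 + 4·9 = 54°C ✓ — passes.
F4 (17 nt, A=1 T=4 G=7 C=5): 3' end TCG has 2 G/C ✓; length 17 ✓; Tm = 2·5 + 4·12 = 58°C ✓ — passes.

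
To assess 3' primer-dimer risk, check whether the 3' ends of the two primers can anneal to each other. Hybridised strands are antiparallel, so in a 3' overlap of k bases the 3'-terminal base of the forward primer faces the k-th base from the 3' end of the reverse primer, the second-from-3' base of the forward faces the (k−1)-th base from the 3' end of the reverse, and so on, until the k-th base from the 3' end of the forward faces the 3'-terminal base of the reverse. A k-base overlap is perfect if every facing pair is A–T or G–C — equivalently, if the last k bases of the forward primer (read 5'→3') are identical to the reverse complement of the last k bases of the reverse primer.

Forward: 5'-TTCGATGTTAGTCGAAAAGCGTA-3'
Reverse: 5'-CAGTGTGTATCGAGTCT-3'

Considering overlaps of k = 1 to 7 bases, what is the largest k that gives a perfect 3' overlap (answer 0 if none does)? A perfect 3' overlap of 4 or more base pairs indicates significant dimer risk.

Last 7 bases (5'→3') — forward …AAGCGTA, reverse …CGAGTCT.
Reverse complement of the reverse primer's last 7 bases: AGACTCG; its first k bases are the reverse complement of the reverse primer's last k bases, so a perfect k-base overlap needs the forward primer's last k bases to equal them.
Comparing (forward last k vs required): k=1: A vs A ✓; k=2: TA vs AG ✗; k=3: GTA vs AGA ✗; k=4: CGTA vs AGAC ✗; k=5: GCGTA vs AGACT ✗; k=6: AGCGTA vs AGACTC ✗; k=7: AAGCGTA vs AGACTCG ✗.
Only k = 1 is perfect, so the longest perfect 3' overlap is 1.

Longest perfect overlap: 1 complementary base pair; below the dimer-risk threshold (threshold 4).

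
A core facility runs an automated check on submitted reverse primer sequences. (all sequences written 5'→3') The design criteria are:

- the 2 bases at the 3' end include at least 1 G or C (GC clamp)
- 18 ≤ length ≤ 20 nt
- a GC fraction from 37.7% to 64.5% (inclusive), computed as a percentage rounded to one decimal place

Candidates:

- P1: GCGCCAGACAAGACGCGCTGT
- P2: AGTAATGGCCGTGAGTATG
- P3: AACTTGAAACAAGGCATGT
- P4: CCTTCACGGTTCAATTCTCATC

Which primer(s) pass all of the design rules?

P1 (21 nt, A=5 T=2 G=7 C=7): 3' end GT has 1 G/C ✓; length 21, outside 18–20 ✗; GC 14/21 = 66.7%, outside 37.7–64.5% ✗ — fails.
P2 (19 nt, A=5 T=5 G=7 C=2): 3' end TG has 1 G/C ✓; length 19 ✓; GC 9/19 = 47.4% ✓ — passes.
P3 (19 nt, A=8 T=4 G=4 C=3): 3' end GT has 1 G/C ✓; length 19 ✓; GC 7/19 = 36.8%, outside 37.7–64.5% ✗ — fails.
P4 (22 nt, A=4 T=8 G=2 C=8): 3' end TC has 1 G/C ✓; length 22, outside 18–20 ✗; GC 10/22 = 45.5% ✓ — fails.

P2 only.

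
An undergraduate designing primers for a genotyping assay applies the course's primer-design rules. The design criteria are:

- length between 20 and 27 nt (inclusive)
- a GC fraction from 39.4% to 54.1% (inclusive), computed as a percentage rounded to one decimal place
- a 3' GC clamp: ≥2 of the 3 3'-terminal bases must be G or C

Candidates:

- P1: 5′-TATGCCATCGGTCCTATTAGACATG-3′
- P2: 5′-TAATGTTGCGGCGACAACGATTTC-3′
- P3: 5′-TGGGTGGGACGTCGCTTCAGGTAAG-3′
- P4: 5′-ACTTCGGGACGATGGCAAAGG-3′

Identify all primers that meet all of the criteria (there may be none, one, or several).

P1 (25 nt, A=6 T=8 G=5 C=6): length 25 ✓; GC 11/25 = 44.0% ✓; 3' end ATG has 1 G/C, need ≥2 ✗ — fails.
P2 (24 nt, A=6 T=7 G=6 C=5): length 24 ✓; GC 11/24 = 45.8% ✓; 3' end TTC has 1 G/C, need ≥2 ✗ — fails.
P3 (25 nt, A=4 T=6 G=11 C=4): length 25 ✓; GC 15/25 = 60.0%, outside 39.4–54.1% ✗; 3' end AAG has 1 G/C, need ≥2 ✗ — fails.
P4 (21 nt, A=6 T=3 G=8 C=4): length 21 ✓; GC 12/21 = 57.1%, outside 39.4–54.1% ✗; 3' end AGG has 2 G/C ✓ — fails.

None of the candidates satisfy all criteria.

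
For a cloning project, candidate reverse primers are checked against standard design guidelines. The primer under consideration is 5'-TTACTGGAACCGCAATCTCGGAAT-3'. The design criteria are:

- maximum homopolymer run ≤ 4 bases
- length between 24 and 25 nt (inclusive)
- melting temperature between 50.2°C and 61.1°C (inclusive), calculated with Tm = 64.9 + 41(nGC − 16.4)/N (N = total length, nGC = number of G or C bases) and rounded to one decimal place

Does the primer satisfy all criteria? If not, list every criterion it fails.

Meets all criteria.

Base counts: A=7, T=6, G=5, C=6 (length 24).
homopolymer run: longest run = 2 ✓
length: length 24 ✓
Tm: Tm = 64.9 + 41·(11 − 16.4)/24 = 55.7°C ✓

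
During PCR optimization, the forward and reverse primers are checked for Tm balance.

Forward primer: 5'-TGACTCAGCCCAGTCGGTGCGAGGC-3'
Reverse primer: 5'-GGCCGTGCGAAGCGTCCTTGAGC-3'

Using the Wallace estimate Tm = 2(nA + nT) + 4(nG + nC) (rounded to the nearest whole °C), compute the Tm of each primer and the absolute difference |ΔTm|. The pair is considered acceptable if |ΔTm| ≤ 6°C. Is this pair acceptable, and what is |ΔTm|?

|ΔTm| = 6°C; the pair is acceptable.

Forward: A=4 T=4 G=9 C=8 → Tm = 2·8 + 4·17 = 84°C.
Reverse: A=3 T=4 G=9 C=7 → Tm = 2·7 + 4·16 = 78°C.
|ΔTm| = |84 − 78| = 6°C, ≤ 6°C.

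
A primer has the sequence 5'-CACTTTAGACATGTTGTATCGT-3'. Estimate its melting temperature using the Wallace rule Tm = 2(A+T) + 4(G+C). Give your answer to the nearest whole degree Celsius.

60°C

Base counts: A=5, T=9, G=4, C=4 (length 22).
Tm = 2·(5+9) + 4·(4+4) = 2·14 + 4·8 = 28 + 32 = 60°C.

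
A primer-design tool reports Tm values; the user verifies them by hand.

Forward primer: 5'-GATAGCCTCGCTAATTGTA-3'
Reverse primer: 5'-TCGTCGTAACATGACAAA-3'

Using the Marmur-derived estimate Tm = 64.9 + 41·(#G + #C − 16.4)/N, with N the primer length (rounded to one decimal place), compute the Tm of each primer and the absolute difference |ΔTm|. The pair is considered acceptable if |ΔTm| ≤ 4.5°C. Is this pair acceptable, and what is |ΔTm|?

Forward: G+C = 8, N = 19 → Tm = 64.9 + 41·(8 − 16.4)/19 = 46.8°C.
Reverse: G+C = 7, N = 18 → Tm = 64.9 + 41·(7 − 16.4)/18 = 43.5°C.
|ΔTm| = |46.8 − 43.5| = 3.3°C, ≤ 4.5°C.

|ΔTm| = 3.3°C; the pair is acceptable.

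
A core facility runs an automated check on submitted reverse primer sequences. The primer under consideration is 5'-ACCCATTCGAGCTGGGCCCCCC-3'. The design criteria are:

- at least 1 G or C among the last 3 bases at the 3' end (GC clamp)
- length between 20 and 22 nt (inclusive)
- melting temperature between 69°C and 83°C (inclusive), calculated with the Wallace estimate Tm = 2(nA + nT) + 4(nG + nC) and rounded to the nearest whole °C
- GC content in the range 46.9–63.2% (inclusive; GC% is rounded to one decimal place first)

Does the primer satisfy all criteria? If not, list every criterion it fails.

Fails: GC content.

Base counts: A=3, T=3, G=5, C=11 (length 22).
GC clamp: 3' end CCC has 3 G/C ✓
length: length 22 ✓
Tm: Tm = 2·6 + 4·16 = 76°C ✓
GC content: GC 16/22 = 72.7%, outside 46.9–63.2% ✗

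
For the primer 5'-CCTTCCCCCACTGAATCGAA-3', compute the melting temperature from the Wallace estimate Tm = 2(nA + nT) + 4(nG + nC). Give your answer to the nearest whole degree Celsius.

62°C

Base counts: A=5, T=4, G=2, C=9 (length 20).
Tm = 2·(5+4) + 4·(2+9) = 2·9 + 4·11 = 18 + 44 = 62°C.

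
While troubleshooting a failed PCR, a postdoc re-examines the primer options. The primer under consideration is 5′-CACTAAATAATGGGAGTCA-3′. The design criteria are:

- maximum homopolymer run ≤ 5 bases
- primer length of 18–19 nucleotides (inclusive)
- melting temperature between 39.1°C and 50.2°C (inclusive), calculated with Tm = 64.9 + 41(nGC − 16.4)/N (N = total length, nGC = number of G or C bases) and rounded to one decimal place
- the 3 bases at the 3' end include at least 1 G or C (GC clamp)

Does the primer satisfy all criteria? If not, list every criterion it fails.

Meets all criteria.

Base counts: A=8, T=4, G=4, C=3 (length 19).
homopolymer run: longest run = 3 ✓
length: length 19 ✓
Tm: Tm = 64.9 + 41·(7 − 16.4)/19 = 44.6°C ✓
GC clamp: 3' end TCA has 1 G/C ✓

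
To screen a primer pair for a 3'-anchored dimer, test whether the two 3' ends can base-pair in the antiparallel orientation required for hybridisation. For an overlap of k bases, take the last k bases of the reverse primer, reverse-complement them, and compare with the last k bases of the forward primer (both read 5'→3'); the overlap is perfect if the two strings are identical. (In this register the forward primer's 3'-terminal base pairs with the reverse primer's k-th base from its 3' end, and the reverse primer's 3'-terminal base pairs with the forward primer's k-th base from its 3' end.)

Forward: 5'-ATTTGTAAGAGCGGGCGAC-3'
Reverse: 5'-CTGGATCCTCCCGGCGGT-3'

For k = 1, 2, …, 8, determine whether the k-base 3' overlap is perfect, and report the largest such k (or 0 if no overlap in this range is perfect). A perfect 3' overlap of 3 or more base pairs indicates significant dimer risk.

Longest perfect overlap: 2 complementary base pairs; below the dimer-risk threshold (threshold 3).

Last 8 bases (5'→3') — forward …CGGGCGAC, reverse …CCGGCGGT.
Reverse complement of the reverse primer's last 8 bases: ACCGCCGG; its first k bases are the reverse complement of the reverse primer's last k bases, so a perfect k-base overlap needs the forward primer's last k bases to equal them.
Comparing (forward last k vs required): k=1: C vs A ✗; k=2: AC vs AC ✓; k=3: GAC vs ACC ✗; k=4: CGAC vs ACCG ✗; k=5: GCGAC vs ACCGC ✗; k=6: GGCGAC vs ACCGCC ✗; k=7: GGGCGAC vs ACCGCCG ✗; k=8: CGGGCGAC vs ACCGCCGG ✗.
Only k = 2 is perfect, so the longest perfect 3' overlap is 2.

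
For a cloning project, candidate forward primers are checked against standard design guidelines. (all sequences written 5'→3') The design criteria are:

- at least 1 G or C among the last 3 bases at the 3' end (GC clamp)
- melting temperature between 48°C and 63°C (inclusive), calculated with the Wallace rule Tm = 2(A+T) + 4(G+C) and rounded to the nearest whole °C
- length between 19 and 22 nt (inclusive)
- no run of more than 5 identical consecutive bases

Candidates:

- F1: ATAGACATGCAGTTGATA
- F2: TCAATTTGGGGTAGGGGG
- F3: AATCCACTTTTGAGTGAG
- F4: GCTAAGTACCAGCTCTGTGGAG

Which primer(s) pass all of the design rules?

None of the candidates satisfy all criteria.

F1 (18 nt, A=7 T=5 G=4 C=2): 3' end ATA has 0 G/C, need ≥1 ✗; Tm = 2·12 + 4·6 = 48°C ✓; length 18, outside 19–22 ✗; longest run = 2 ✓ — fails.
F2 (18 nt, A=3 T=5 G=9 C=1): 3' end GGG has 3 G/C ✓; Tm = 2·8 + 4·10 = 56°C ✓; length 18, outside 19–22 ✗; longest run = 5 ✓ — fails.
F3 (18 nt, A=5 T=6 G=4 C=3): 3' end GAG has 2 G/C ✓; Tm = 2·11 + 4·7 = 50°C ✓; length 18, outside 19–22 ✗; longest run = 4 ✓ — fails.
F4 (22 nt, A=5 T=5 G=7 C=5): 3' end GAG has 2 G/C ✓; Tm = 2·10 + 4·12 = 68°C, outside 48–63°C ✗; length 22 ✓; longest run = 2 ✓ — fails.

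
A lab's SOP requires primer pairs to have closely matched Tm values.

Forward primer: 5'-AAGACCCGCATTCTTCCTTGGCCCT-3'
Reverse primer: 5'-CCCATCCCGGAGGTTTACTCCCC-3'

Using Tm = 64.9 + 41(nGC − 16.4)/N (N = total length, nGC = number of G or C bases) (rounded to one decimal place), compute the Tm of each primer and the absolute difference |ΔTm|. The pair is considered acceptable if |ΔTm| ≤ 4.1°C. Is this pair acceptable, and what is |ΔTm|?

|ΔTm| = 1.4°C; the pair is acceptable.

Forward: G+C = 14, N = 25 → Tm = 64.9 + 41·(14 − 16.4)/25 = 61.0°C.
Reverse: G+C = 15, N = 23 → Tm = 64.9 + 41·(15 − 16.4)/23 = 62.4°C.
|ΔTm| = |61.0 − 62.4| = 1.4°C, ≤ 4.1°C.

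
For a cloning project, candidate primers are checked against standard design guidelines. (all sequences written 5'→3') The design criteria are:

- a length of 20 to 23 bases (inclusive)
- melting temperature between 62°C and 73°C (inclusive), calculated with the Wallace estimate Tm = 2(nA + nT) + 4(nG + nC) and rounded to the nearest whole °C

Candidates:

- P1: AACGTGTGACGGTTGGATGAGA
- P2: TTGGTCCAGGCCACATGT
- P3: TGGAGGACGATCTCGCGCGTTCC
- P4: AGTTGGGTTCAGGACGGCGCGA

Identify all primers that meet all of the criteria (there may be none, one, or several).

P1 and P4.

P1 (22 nt, A=6 T=5 G=9 C=2): length 22 ✓; Tm = 2·11 + 4·11 = 66°C ✓ — passes.
P2 (18 nt, A=3 T=5 G=5 C=5): length 18, outside 20–23 ✗; Tm = 2·8 + 4·10 = 56°C, outside 62–73°C ✗ — fails.
P3 (23 nt, A=3 T=5 G=8 C=7): length 23 ✓; Tm = 2·8 + 4·15 = 76°C, outside 62–73°C ✗ — fails.
P4 (22 nt, A=4 T=4 G=10 C=4): length 22 ✓; Tm = 2·8 + 4·14 = 72°C ✓ — passes.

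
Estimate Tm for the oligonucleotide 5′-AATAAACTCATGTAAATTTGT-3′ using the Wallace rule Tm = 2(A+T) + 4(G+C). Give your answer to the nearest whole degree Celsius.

Base counts: A=9, T=8, G=2, C=2 (length 21).
Tm = 2·(9+8) + 4·(2+2) = 2·17 + 4·4 = 34 + 16 = 50°C.

50°C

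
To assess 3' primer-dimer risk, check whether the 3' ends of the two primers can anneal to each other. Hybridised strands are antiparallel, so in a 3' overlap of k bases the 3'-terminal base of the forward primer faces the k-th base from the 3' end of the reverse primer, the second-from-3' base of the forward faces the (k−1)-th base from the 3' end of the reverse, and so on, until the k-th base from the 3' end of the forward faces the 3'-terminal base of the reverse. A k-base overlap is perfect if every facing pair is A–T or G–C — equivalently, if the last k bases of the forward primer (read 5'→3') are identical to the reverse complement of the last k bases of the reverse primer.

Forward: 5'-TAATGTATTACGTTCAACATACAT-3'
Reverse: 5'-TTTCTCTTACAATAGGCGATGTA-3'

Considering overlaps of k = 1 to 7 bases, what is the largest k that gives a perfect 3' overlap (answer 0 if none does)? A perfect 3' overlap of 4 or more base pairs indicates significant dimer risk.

Longest perfect overlap: 5 complementary base pairs; significant dimer risk (threshold 4).

Last 7 bases (5'→3') — forward …CATACAT, reverse …CGATGTA.
Reverse complement of the reverse primer's last 7 bases: TACATCG; its first k bases are the reverse complement of the reverse primer's last k bases, so a perfect k-base overlap needs the forward primer's last k bases to equal them.
Comparing (forward last k vs required): k=1: T vs T ✓; k=2: AT vs TA ✗; k=3: CAT vs TAC ✗; k=4: ACAT vs TACA ✗; k=5: TACAT vs TACAT ✓; k=6: ATACAT vs TACATC ✗; k=7: CATACAT vs TACATCG ✗.
Perfect overlaps at k = 1, 5; the largest is 5.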